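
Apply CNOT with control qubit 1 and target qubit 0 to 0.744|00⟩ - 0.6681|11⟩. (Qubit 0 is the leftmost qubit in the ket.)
0.744|00⟩ - 0.6681|01⟩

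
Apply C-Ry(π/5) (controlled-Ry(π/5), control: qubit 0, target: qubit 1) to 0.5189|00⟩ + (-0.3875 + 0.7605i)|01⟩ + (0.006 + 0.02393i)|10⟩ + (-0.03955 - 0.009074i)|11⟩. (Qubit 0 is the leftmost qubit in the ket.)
0.5189|00⟩ + (-0.3875 + 0.7605i)|01⟩ + (0.01793 + 0.02556i)|10⟩ + (-0.03576 - 0.001235i)|11⟩

C-Ry(π/5) leaves the control-|0⟩ kets |00⟩, |01⟩ unchanged and applies Ry(π/5) to qubit 1 on the control-|1⟩ pair (|10⟩, |11⟩).
Ry(π/5) = [[cos(θ/2), −sin(θ/2)], [sin(θ/2), cos(θ/2)]]; θ = π/5, cos(θ/2) ≈ 0.951057, sin(θ/2) ≈ 0.309017.
With a = amp(|10⟩) = (0.006 + 0.02393i) and b = amp(|11⟩) = (-0.03955 - 0.009074i):
new amp(|10⟩) = (0.951057)·a + (-0.309017)·b = (0.01793 + 0.02556i)
new amp(|11⟩) = (0.309017)·a + (0.951057)·b = (-0.03576 - 0.001235i)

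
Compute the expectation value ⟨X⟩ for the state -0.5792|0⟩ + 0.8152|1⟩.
-0.9443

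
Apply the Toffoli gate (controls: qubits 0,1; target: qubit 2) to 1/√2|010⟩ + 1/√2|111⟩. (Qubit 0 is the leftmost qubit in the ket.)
1/√2|010⟩ + 1/√2|110⟩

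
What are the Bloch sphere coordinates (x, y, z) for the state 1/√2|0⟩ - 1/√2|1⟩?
(-1, 0, 0)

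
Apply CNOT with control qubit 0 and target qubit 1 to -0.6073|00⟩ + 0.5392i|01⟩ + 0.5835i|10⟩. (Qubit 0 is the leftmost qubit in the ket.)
-0.6073|00⟩ + 0.5392i|01⟩ + 0.5835i|11⟩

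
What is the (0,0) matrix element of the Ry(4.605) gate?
-0.6681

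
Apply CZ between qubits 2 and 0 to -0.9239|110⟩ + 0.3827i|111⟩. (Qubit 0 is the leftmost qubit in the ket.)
-0.9239|110⟩ - 0.3827i|111⟩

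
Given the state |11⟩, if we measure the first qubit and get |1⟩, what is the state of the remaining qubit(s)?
|1⟩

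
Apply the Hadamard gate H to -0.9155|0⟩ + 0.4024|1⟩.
-0.3628|0⟩ - 0.9319|1⟩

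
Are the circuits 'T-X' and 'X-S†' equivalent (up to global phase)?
No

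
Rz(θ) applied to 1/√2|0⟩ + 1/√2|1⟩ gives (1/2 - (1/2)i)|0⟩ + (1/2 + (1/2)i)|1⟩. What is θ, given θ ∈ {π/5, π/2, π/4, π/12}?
π/2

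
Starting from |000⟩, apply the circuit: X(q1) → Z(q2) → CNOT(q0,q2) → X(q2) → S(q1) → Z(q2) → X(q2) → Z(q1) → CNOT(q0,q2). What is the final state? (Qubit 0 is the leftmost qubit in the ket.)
i|010⟩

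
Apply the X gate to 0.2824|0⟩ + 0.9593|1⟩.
0.9593|0⟩ + 0.2824|1⟩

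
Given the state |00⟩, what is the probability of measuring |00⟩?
1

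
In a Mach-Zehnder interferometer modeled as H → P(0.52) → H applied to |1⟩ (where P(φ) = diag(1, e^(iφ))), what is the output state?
(0.06609 - 0.2484i)|0⟩ + (0.9339 + 0.2484i)|1⟩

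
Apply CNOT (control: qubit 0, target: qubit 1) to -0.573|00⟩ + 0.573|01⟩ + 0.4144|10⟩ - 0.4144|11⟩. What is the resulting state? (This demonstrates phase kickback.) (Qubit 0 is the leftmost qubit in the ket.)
-0.573|00⟩ + 0.573|01⟩ - 0.4144|10⟩ + 0.4144|11⟩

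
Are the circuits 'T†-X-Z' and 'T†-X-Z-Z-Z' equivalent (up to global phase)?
Yes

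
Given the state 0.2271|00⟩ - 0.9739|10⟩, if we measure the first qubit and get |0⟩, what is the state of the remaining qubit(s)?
|0⟩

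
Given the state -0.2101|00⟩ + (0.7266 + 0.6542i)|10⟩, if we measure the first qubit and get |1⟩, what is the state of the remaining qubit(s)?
(0.7432 + 0.6691i)|0⟩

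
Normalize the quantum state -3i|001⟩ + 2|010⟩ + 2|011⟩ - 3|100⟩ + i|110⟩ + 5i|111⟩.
-0.416i|001⟩ + 0.2774|010⟩ + 0.2774|011⟩ - 0.416|100⟩ + 0.1387i|110⟩ + 0.6934i|111⟩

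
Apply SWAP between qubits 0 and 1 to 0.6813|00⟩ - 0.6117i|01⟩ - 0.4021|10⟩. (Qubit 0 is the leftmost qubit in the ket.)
0.6813|00⟩ - 0.4021|01⟩ - 0.6117i|10⟩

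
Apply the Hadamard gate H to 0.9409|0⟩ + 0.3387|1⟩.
0.9048|0⟩ + 0.4258|1⟩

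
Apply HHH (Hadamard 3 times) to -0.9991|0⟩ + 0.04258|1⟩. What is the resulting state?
-0.6764|0⟩ - 0.7366|1⟩

H² = I, so H^3 = H: a single Hadamard. With (a, b) = (-0.9991, 0.04258), H gives ((a + b)/√2, (a − b)/√2) = (-0.6764, -0.7366).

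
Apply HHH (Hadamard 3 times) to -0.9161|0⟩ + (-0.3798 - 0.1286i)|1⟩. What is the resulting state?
(-0.9163 - 0.09093i)|0⟩ + (-0.3792 + 0.09093i)|1⟩

H² = I, so H^3 = H: a single Hadamard. With (a, b) = (-0.9161, (-0.3798 - 0.1286i)), H gives ((a + b)/√2, (a − b)/√2) = ((-0.9163 - 0.09093i), (-0.3792 + 0.09093i)).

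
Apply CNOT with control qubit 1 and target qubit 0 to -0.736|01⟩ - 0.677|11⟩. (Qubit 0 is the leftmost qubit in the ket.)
-0.677|01⟩ - 0.736|11⟩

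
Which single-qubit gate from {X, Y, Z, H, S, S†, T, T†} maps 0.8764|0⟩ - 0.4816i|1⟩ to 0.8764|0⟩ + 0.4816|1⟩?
S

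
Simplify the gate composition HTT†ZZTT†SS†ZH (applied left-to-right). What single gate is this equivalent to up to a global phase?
X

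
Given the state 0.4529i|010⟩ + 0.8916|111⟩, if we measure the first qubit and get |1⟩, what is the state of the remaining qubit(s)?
|11⟩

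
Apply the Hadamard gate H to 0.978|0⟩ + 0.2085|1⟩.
0.839|0⟩ + 0.5441|1⟩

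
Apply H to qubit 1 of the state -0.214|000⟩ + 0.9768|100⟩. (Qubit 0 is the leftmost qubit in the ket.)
-0.1513|000⟩ - 0.1513|010⟩ + 0.6907|100⟩ + 0.6907|110⟩

H on qubit 1 mixes each pair of kets that differ only in qubit 1: amplitudes (a, b) of (|…0…⟩, |…1…⟩) become ((a + b)/√2, (a − b)/√2). Kets absent from the input have amplitude 0.
(|000⟩, |010⟩): (a, b) = (-0.214, 0) → (-0.1513, -0.1513)
(|100⟩, |110⟩): (a, b) = (0.9768, 0) → (0.6907, 0.6907)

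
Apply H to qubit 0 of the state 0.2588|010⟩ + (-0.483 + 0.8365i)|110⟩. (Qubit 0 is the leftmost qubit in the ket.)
(-0.1585 + 0.5915i)|010⟩ + (0.5245 - 0.5915i)|110⟩

H on qubit 0 mixes each pair of kets that differ only in qubit 0: amplitudes (a, b) of (|…0…⟩, |…1…⟩) become ((a + b)/√2, (a − b)/√2). Kets absent from the input have amplitude 0.
(|010⟩, |110⟩): (a, b) = (0.2588, (-0.483 + 0.8365i)) → ((-0.1585 + 0.5915i), (0.5245 - 0.5915i))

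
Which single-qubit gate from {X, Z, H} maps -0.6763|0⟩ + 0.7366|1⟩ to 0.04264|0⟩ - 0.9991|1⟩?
H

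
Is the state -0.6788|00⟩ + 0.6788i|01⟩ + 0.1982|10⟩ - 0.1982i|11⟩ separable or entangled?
Separable

Writing the state as a|00⟩ + b|01⟩ + c|10⟩ + d|11⟩, it is a product state iff ad − bc = 0.
Here (a, b, c, d) = (-0.6788, 0.6788i, 0.1982, -0.1982i): ad − bc = (-0.6788)(-0.1982i) − (0.6788i)(0.1982) = 0, so the state is separable.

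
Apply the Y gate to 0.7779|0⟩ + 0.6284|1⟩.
-0.6284i|0⟩ + 0.7779i|1⟩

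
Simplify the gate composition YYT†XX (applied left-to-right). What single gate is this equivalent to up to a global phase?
T†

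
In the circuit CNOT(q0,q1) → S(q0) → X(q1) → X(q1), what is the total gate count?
4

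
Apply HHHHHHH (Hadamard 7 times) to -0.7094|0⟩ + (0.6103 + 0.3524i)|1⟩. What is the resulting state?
(-0.07007 + 0.2492i)|0⟩ + (-0.9332 - 0.2492i)|1⟩

H² = I, so H^7 = H: a single Hadamard. With (a, b) = (-0.7094, (0.6103 + 0.3524i)), H gives ((a + b)/√2, (a − b)/√2) = ((-0.07007 + 0.2492i), (-0.9332 - 0.2492i)).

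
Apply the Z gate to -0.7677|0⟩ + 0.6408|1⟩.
-0.7677|0⟩ - 0.6408|1⟩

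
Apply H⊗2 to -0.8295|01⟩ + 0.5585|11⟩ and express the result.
-0.1355|00⟩ + 0.1355|01⟩ - 0.694|10⟩ + 0.694|11⟩

H⊗2 gives amp(|y⟩) = (1/2) Σ_x (−1)^(x·y) amp(|x⟩), where x·y is the number of positions in which both x and y have a 1.
|00⟩: (-0.8295 + 0.5585)/2 = -0.1355
|01⟩: (0.8295 - 0.5585)/2 = 0.1355
|10⟩: (-0.8295 - 0.5585)/2 = -0.694
|11⟩: (0.8295 + 0.5585)/2 = 0.694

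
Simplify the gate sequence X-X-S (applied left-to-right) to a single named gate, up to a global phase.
S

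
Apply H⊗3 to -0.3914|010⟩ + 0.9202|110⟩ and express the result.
0.187|000⟩ + 0.187|001⟩ - 0.187|010⟩ - 0.187|011⟩ - 0.4637|100⟩ - 0.4637|101⟩ + 0.4637|110⟩ + 0.4637|111⟩

H⊗3 gives amp(|y⟩) = (1/2√2) Σ_x (−1)^(x·y) amp(|x⟩), where x·y is the number of positions in which both x and y have a 1.
|000⟩: (-0.3914 + 0.9202)/(2√2) = 0.187
|001⟩: (-0.3914 + 0.9202)/(2√2) = 0.187
|010⟩: (0.3914 - 0.9202)/(2√2) = -0.187
|011⟩: (0.3914 - 0.9202)/(2√2) = -0.187
|100⟩: (-0.3914 - 0.9202)/(2√2) = -0.4637
|101⟩: (-0.3914 - 0.9202)/(2√2) = -0.4637
|110⟩: (0.3914 + 0.9202)/(2√2) = 0.4637
|111⟩: (0.3914 + 0.9202)/(2√2) = 0.4637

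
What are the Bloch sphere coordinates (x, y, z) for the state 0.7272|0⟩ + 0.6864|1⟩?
(0.9983, 0, 0.05767)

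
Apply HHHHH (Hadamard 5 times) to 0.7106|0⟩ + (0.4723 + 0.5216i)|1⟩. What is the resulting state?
(0.8364 + 0.3688i)|0⟩ + (0.1685 - 0.3688i)|1⟩

H² = I, so H^5 = H: a single Hadamard. With (a, b) = (0.7106, (0.4723 + 0.5216i)), H gives ((a + b)/√2, (a − b)/√2) = ((0.8364 + 0.3688i), (0.1685 - 0.3688i)).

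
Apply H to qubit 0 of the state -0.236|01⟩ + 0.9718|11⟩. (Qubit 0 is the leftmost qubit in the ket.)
0.5203|01⟩ - 0.854|11⟩

H on qubit 0 mixes each pair of kets that differ only in qubit 0: amplitudes (a, b) of (|…0…⟩, |…1…⟩) become ((a + b)/√2, (a − b)/√2). Kets absent from the input have amplitude 0.
(|01⟩, |11⟩): (a, b) = (-0.236, 0.9718) → (0.5203, -0.854)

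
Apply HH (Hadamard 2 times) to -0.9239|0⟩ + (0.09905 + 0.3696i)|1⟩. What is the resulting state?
-0.9239|0⟩ + (0.09905 + 0.3696i)|1⟩

H² = I, so an even number of Hadamards cancels: H^2 = I and the state is unchanged.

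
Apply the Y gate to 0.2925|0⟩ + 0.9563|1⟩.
-0.9563i|0⟩ + 0.2925i|1⟩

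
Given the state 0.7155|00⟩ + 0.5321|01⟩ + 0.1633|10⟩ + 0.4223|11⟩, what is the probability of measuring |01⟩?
0.2831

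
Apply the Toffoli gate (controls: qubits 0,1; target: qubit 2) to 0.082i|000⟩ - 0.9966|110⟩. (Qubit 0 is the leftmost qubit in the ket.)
0.082i|000⟩ - 0.9966|111⟩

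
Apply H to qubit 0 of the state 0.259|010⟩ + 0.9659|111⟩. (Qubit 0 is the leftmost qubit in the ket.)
0.1831|010⟩ + 0.683|011⟩ + 0.1831|110⟩ - 0.683|111⟩

H on qubit 0 mixes each pair of kets that differ only in qubit 0: amplitudes (a, b) of (|…0…⟩, |…1…⟩) become ((a + b)/√2, (a − b)/√2). Kets absent from the input have amplitude 0.
(|010⟩, |110⟩): (a, b) = (0.259, 0) → (0.1831, 0.1831)
(|011⟩, |111⟩): (a, b) = (0, 0.9659) → (0.683, -0.683)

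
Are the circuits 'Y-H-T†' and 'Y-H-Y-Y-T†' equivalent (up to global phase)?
Yes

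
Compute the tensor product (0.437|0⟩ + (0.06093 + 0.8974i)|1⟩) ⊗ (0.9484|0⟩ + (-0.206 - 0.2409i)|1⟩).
0.4145|00⟩ + (-0.09002 - 0.1053i)|01⟩ + (0.05779 + 0.8511i)|10⟩ + (0.2036 - 0.1995i)|11⟩

amp(|b₁b₂…⟩) = product of the factor amplitudes for bits b₁, b₂, …; only kets whose every factor amplitude is nonzero survive.
|00⟩: (0.437)(0.9484) = 0.4145
|01⟩: (0.437)(-0.206 - 0.2409i) = (-0.09002 - 0.1053i)
|10⟩: (0.06093 + 0.8974i)(0.9484) = (0.05779 + 0.8511i)
|11⟩: (0.06093 + 0.8974i)(-0.206 - 0.2409i) = (0.2036 - 0.1995i)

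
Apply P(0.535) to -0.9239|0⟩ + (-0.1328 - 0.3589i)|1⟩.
-0.9239|0⟩ + (0.06874 - 0.3765i)|1⟩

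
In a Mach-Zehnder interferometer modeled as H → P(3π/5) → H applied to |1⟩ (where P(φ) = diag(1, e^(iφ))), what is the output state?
(0.6545 - 0.4755i)|0⟩ + (0.3455 + 0.4755i)|1⟩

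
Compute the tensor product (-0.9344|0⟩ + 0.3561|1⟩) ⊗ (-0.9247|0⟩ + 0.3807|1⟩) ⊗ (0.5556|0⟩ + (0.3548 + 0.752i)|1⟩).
0.4801|000⟩ + (0.3066 + 0.6498i)|001⟩ - 0.1976|010⟩ + (-0.1262 - 0.2675i)|011⟩ - 0.183|100⟩ + (-0.1168 - 0.2476i)|101⟩ + 0.07532|110⟩ + (0.0481 + 0.1019i)|111⟩

amp(|b₁b₂…⟩) = product of the factor amplitudes for bits b₁, b₂, …; only kets whose every factor amplitude is nonzero survive.
|000⟩: (-0.9344)(-0.9247)(0.5556) = 0.4801
|001⟩: (-0.9344)(-0.9247)(0.3548 + 0.752i) = (0.3066 + 0.6498i)
|010⟩: (-0.9344)(0.3807)(0.5556) = -0.1976
|011⟩: (-0.9344)(0.3807)(0.3548 + 0.752i) = (-0.1262 - 0.2675i)
|100⟩: (0.3561)(-0.9247)(0.5556) = -0.183
|101⟩: (0.3561)(-0.9247)(0.3548 + 0.752i) = (-0.1168 - 0.2476i)
|110⟩: (0.3561)(0.3807)(0.5556) = 0.07532
|111⟩: (0.3561)(0.3807)(0.3548 + 0.752i) = (0.0481 + 0.1019i)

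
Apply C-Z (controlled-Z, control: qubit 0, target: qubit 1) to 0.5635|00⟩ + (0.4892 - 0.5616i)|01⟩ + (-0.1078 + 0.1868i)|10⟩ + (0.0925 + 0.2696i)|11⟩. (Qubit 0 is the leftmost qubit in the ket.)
0.5635|00⟩ + (0.4892 - 0.5616i)|01⟩ + (-0.1078 + 0.1868i)|10⟩ + (-0.0925 - 0.2696i)|11⟩

C-Z leaves the control-|0⟩ kets |00⟩, |01⟩ unchanged and applies Z to qubit 1 on the control-|1⟩ pair (|10⟩, |11⟩).
Z = [[1, 0], [0, -1]].
With a = amp(|10⟩) = (-0.1078 + 0.1868i) and b = amp(|11⟩) = (0.0925 + 0.2696i):
new amp(|10⟩) = (1)·a = (-0.1078 + 0.1868i)
new amp(|11⟩) = (-1)·b = (-0.0925 - 0.2696i)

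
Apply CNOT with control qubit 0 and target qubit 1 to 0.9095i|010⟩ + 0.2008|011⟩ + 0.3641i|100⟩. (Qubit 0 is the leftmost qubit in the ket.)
0.9095i|010⟩ + 0.2008|011⟩ + 0.3641i|110⟩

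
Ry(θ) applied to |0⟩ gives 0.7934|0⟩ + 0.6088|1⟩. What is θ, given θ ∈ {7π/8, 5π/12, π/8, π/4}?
5π/12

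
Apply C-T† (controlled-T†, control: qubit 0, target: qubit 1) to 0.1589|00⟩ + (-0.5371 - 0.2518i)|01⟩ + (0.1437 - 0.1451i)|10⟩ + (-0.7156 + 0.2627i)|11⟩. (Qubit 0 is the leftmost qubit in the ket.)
0.1589|00⟩ + (-0.5371 - 0.2518i)|01⟩ + (0.1437 - 0.1451i)|10⟩ + (-0.3202 + 0.6918i)|11⟩

C-T† leaves the control-|0⟩ kets |00⟩, |01⟩ unchanged and applies T† to qubit 1 on the control-|1⟩ pair (|10⟩, |11⟩).
T† = [[1, 0], [0, (1/√2 - (1/√2)i)]].
With a = amp(|10⟩) = (0.1437 - 0.1451i) and b = amp(|11⟩) = (-0.7156 + 0.2627i):
new amp(|10⟩) = (1)·a = (0.1437 - 0.1451i)
new amp(|11⟩) = (1/√2 - (1/√2)i)·b = (-0.3202 + 0.6918i)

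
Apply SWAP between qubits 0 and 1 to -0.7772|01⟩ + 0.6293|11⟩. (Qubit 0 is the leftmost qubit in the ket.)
-0.7772|10⟩ + 0.6293|11⟩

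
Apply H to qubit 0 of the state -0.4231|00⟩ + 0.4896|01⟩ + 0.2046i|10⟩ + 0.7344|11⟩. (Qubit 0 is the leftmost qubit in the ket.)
(-0.2992 + 0.1447i)|00⟩ + 0.8655|01⟩ + (-0.2992 - 0.1447i)|10⟩ - 0.1731|11⟩

H on qubit 0 mixes each pair of kets that differ only in qubit 0: amplitudes (a, b) of (|…0…⟩, |…1…⟩) become ((a + b)/√2, (a − b)/√2). Kets absent from the input have amplitude 0.
(|00⟩, |10⟩): (a, b) = (-0.4231, 0.2046i) → ((-0.2992 + 0.1447i), (-0.2992 - 0.1447i))
(|01⟩, |11⟩): (a, b) = (0.4896, 0.7344) → (0.8655, -0.1731)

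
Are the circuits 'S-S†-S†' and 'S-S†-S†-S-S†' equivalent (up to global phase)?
Yes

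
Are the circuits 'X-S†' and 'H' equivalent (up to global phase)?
No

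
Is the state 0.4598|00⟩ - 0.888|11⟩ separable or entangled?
Entangled

Writing the state as a|00⟩ + b|01⟩ + c|10⟩ + d|11⟩, it is a product state iff ad − bc = 0.
Here (a, b, c, d) = (0.4598, 0, 0, -0.888): ad − bc = (0.4598)(-0.888) − (0)(0) = -0.4083 ≠ 0, so the state is entangled.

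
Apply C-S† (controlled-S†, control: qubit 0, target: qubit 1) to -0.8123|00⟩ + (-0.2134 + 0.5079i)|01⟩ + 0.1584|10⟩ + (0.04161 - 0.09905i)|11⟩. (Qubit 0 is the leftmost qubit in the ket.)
-0.8123|00⟩ + (-0.2134 + 0.5079i)|01⟩ + 0.1584|10⟩ + (-0.09905 - 0.04161i)|11⟩

C-S† leaves the control-|0⟩ kets |00⟩, |01⟩ unchanged and applies S† to qubit 1 on the control-|1⟩ pair (|10⟩, |11⟩).
S† = [[1, 0], [0, -i]].
With a = amp(|10⟩) = 0.1584 and b = amp(|11⟩) = (0.04161 - 0.09905i):
new amp(|10⟩) = (1)·a = 0.1584
new amp(|11⟩) = (-i)·b = (-0.09905 - 0.04161i)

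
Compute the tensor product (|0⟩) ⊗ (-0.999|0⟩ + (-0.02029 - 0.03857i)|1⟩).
-0.999|00⟩ + (-0.02029 - 0.03857i)|01⟩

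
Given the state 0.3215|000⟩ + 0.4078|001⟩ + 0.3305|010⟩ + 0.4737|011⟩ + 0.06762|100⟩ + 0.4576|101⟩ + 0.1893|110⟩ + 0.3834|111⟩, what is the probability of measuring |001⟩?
0.1663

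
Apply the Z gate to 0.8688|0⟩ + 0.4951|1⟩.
0.8688|0⟩ - 0.4951|1⟩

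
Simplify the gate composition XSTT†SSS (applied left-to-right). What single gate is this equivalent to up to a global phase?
X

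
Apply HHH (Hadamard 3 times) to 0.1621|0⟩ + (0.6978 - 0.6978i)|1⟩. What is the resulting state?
(0.608 - 0.4934i)|0⟩ + (-0.3788 + 0.4934i)|1⟩

H² = I, so H^3 = H: a single Hadamard. With (a, b) = (0.1621, (0.6978 - 0.6978i)), H gives ((a + b)/√2, (a − b)/√2) = ((0.608 - 0.4934i), (-0.3788 + 0.4934i)).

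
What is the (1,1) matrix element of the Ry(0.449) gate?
0.9749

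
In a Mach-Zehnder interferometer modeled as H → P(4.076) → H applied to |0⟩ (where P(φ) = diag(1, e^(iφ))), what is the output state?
(0.2029 - 0.4021i)|0⟩ + (0.7971 + 0.4021i)|1⟩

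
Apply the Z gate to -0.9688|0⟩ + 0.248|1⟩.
-0.9688|0⟩ - 0.248|1⟩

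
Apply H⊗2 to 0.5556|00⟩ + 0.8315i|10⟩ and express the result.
(0.2778 + 0.4158i)|00⟩ + (0.2778 + 0.4158i)|01⟩ + (0.2778 - 0.4158i)|10⟩ + (0.2778 - 0.4158i)|11⟩

H⊗2 gives amp(|y⟩) = (1/2) Σ_x (−1)^(x·y) amp(|x⟩), where x·y is the number of positions in which both x and y have a 1.
|00⟩: (0.5556 + 0.8315i)/2 = (0.2778 + 0.4158i)
|01⟩: (0.5556 + 0.8315i)/2 = (0.2778 + 0.4158i)
|10⟩: (0.5556 - 0.8315i)/2 = (0.2778 - 0.4158i)
|11⟩: (0.5556 - 0.8315i)/2 = (0.2778 - 0.4158i)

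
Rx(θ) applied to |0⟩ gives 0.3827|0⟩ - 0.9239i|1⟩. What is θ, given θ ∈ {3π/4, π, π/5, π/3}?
3π/4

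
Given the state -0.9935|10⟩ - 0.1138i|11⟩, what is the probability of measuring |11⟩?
0.01295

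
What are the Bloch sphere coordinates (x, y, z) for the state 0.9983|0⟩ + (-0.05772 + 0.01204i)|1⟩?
(-0.1152, 0.02404, 0.9931)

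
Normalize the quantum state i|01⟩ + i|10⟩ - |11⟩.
(1/√3)i|01⟩ + (1/√3)i|10⟩ - 1/√3|11⟩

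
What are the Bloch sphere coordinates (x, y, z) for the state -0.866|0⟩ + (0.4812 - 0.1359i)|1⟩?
(-0.8334, 0.2354, 0.4999)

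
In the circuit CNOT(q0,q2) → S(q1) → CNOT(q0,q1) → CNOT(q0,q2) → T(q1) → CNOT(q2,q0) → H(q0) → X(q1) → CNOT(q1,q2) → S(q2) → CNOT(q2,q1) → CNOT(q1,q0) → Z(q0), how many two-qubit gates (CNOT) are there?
7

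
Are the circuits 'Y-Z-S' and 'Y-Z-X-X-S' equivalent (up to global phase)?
Yes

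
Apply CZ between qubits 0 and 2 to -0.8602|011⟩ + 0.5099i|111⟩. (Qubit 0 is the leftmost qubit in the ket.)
-0.8602|011⟩ - 0.5099i|111⟩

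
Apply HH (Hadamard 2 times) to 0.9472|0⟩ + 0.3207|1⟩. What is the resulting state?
0.9472|0⟩ + 0.3207|1⟩

H² = I, so an even number of Hadamards cancels: H^2 = I and the state is unchanged.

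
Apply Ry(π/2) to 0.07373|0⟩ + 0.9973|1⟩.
-0.6531|0⟩ + 0.7573|1⟩

Ry(π/2) = [[cos(θ/2), −sin(θ/2)], [sin(θ/2), cos(θ/2)]]; θ = π/2, cos(θ/2) ≈ 0.707107, sin(θ/2) ≈ 0.707107.
With a = amp(|0⟩) = 0.07373 and b = amp(|1⟩) = 0.9973:
new amp(|0⟩) = (0.707107)·a + (-0.707107)·b = -0.6531
new amp(|1⟩) = (0.707107)·a + (0.707107)·b = 0.7573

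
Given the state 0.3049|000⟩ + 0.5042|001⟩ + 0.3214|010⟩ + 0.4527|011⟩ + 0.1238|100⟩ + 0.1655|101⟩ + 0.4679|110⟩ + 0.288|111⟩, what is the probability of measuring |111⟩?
0.08294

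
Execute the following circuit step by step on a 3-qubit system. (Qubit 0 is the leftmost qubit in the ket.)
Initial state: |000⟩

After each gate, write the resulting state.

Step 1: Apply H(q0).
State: 1/√2|000⟩ + 1/√2|100⟩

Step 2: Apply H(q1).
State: 1/2|000⟩ + 1/2|010⟩ + 1/2|100⟩ + 1/2|110⟩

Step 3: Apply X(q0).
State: 1/2|000⟩ + 1/2|010⟩ + 1/2|100⟩ + 1/2|110⟩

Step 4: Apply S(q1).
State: 1/2|000⟩ + (1/2)i|010⟩ + 1/2|100⟩ + (1/2)i|110⟩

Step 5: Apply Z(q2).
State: 1/2|000⟩ + (1/2)i|010⟩ + 1/2|100⟩ + (1/2)i|110⟩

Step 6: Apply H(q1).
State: (1/√8 + (1/√8)i)|000⟩ + (1/√8 - (1/√8)i)|010⟩ + (1/√8 + (1/√8)i)|100⟩ + (1/√8 - (1/√8)i)|110⟩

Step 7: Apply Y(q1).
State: (-1/√8 - (1/√8)i)|000⟩ + (-1/√8 + (1/√8)i)|010⟩ + (-1/√8 - (1/√8)i)|100⟩ + (-1/√8 + (1/√8)i)|110⟩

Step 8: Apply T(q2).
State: (-1/√8 - (1/√8)i)|000⟩ + (-1/√8 + (1/√8)i)|010⟩ + (-1/√8 - (1/√8)i)|100⟩ + (-1/√8 + (1/√8)i)|110⟩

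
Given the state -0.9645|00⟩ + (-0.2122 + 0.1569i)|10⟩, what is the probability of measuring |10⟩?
0.06965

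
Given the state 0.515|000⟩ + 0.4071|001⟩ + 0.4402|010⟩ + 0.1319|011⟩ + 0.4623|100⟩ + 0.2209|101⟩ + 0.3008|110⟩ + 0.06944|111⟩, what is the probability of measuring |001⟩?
0.1657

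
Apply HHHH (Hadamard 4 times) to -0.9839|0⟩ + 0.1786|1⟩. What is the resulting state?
-0.9839|0⟩ + 0.1786|1⟩

H² = I, so an even number of Hadamards cancels: H^4 = I and the state is unchanged.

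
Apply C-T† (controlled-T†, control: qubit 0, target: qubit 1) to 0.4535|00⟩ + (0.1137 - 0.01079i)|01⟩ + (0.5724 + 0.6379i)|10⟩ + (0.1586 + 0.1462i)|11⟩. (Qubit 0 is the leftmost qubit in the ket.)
0.4535|00⟩ + (0.1137 - 0.01079i)|01⟩ + (0.5724 + 0.6379i)|10⟩ + (0.2155 - 0.008768i)|11⟩

C-T† leaves the control-|0⟩ kets |00⟩, |01⟩ unchanged and applies T† to qubit 1 on the control-|1⟩ pair (|10⟩, |11⟩).
T† = [[1, 0], [0, (1/√2 - (1/√2)i)]].
With a = amp(|10⟩) = (0.5724 + 0.6379i) and b = amp(|11⟩) = (0.1586 + 0.1462i):
new amp(|10⟩) = (1)·a = (0.5724 + 0.6379i)
new amp(|11⟩) = (1/√2 - (1/√2)i)·b = (0.2155 - 0.008768i)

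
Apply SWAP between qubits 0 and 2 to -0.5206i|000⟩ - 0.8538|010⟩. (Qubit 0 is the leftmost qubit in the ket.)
-0.5206i|000⟩ - 0.8538|010⟩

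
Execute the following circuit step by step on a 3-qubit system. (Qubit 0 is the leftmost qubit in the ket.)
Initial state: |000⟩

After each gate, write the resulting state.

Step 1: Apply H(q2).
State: 1/√2|000⟩ + 1/√2|001⟩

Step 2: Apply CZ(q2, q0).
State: 1/√2|000⟩ + 1/√2|001⟩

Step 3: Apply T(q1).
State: 1/√2|000⟩ + 1/√2|001⟩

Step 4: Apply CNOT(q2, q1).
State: 1/√2|000⟩ + 1/√2|011⟩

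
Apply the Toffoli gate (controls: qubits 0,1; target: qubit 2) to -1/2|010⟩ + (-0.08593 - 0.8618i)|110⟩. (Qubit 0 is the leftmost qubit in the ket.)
-1/2|010⟩ + (-0.08593 - 0.8618i)|111⟩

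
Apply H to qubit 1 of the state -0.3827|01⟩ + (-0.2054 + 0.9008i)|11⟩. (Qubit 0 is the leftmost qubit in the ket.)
-0.2706|00⟩ + 0.2706|01⟩ + (-0.1452 + 0.637i)|10⟩ + (0.1452 - 0.637i)|11⟩

H on qubit 1 mixes each pair of kets that differ only in qubit 1: amplitudes (a, b) of (|…0…⟩, |…1…⟩) become ((a + b)/√2, (a − b)/√2). Kets absent from the input have amplitude 0.
(|00⟩, |01⟩): (a, b) = (0, -0.3827) → (-0.2706, 0.2706)
(|10⟩, |11⟩): (a, b) = (0, (-0.2054 + 0.9008i)) → ((-0.1452 + 0.637i), (0.1452 - 0.637i))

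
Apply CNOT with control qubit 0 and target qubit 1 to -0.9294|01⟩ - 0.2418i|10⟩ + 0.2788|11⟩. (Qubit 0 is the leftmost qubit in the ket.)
-0.9294|01⟩ + 0.2788|10⟩ - 0.2418i|11⟩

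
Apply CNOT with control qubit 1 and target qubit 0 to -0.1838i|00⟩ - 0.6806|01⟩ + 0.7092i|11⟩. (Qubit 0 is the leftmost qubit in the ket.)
-0.1838i|00⟩ + 0.7092i|01⟩ - 0.6806|11⟩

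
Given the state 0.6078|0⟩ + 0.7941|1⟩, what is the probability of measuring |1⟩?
0.6306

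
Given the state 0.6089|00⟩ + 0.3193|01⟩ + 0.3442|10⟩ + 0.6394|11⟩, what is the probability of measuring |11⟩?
0.4088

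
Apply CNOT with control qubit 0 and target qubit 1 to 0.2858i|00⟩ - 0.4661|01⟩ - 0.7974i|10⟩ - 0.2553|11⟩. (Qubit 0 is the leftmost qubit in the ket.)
0.2858i|00⟩ - 0.4661|01⟩ - 0.2553|10⟩ - 0.7974i|11⟩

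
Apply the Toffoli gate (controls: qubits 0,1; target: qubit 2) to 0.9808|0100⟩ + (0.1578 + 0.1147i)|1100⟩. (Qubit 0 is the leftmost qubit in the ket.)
0.9808|0100⟩ + (0.1578 + 0.1147i)|1110⟩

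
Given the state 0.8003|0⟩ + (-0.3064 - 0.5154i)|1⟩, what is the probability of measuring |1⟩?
0.3595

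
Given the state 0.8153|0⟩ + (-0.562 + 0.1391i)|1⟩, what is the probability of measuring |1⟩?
0.3352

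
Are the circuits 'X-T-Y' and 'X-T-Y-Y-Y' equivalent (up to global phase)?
Yes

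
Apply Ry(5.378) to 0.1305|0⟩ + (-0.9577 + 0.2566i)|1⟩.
(0.3014 - 0.1122i)|0⟩ + (0.9183 - 0.2308i)|1⟩

Ry(5.378) = [[cos(θ/2), −sin(θ/2)], [sin(θ/2), cos(θ/2)]]; θ = 5.378, cos(θ/2) ≈ -0.899316, sin(θ/2) ≈ 0.437299.
With a = amp(|0⟩) = 0.1305 and b = amp(|1⟩) = (-0.9577 + 0.2566i):
new amp(|0⟩) = (-0.899316)·a + (-0.437299)·b = (0.3014 - 0.1122i)
new amp(|1⟩) = (0.437299)·a + (-0.899316)·b = (0.9183 - 0.2308i)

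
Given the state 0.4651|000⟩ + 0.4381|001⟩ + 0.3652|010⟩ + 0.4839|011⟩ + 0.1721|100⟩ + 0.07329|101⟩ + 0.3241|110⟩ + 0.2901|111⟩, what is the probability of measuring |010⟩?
0.1334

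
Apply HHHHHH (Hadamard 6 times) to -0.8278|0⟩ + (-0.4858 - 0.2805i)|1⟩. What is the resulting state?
-0.8278|0⟩ + (-0.4858 - 0.2805i)|1⟩

H² = I, so an even number of Hadamards cancels: H^6 = I and the state is unchanged.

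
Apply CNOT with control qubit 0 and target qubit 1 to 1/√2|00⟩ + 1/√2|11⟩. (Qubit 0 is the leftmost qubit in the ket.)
1/√2|00⟩ + 1/√2|10⟩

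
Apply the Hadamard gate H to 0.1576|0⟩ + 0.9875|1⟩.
0.8097|0⟩ - 0.5868|1⟩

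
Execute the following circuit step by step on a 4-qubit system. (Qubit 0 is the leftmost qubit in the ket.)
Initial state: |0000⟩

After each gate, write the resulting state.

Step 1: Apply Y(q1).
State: i|0100⟩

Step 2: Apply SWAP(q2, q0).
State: i|0100⟩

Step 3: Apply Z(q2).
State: i|0100⟩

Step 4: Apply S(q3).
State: i|0100⟩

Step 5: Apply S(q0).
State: i|0100⟩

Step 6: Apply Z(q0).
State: i|0100⟩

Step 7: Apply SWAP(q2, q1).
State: i|0010⟩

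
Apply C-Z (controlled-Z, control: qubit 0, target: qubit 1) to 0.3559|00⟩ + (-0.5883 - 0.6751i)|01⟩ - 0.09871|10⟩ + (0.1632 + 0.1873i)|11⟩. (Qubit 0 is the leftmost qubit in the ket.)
0.3559|00⟩ + (-0.5883 - 0.6751i)|01⟩ - 0.09871|10⟩ + (-0.1632 - 0.1873i)|11⟩

C-Z leaves the control-|0⟩ kets |00⟩, |01⟩ unchanged and applies Z to qubit 1 on the control-|1⟩ pair (|10⟩, |11⟩).
Z = [[1, 0], [0, -1]].
With a = amp(|10⟩) = -0.09871 and b = amp(|11⟩) = (0.1632 + 0.1873i):
new amp(|10⟩) = (1)·a = -0.09871
new amp(|11⟩) = (-1)·b = (-0.1632 - 0.1873i)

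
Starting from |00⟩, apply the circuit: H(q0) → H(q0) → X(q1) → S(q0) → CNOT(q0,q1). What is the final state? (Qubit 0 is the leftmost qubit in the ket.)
|01⟩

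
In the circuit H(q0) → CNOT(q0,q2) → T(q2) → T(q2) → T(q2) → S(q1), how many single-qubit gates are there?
5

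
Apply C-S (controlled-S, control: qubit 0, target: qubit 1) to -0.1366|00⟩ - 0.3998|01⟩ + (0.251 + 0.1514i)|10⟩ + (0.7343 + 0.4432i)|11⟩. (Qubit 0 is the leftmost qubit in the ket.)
-0.1366|00⟩ - 0.3998|01⟩ + (0.251 + 0.1514i)|10⟩ + (-0.4432 + 0.7343i)|11⟩

C-S leaves the control-|0⟩ kets |00⟩, |01⟩ unchanged and applies S to qubit 1 on the control-|1⟩ pair (|10⟩, |11⟩).
S = [[1, 0], [0, i]].
With a = amp(|10⟩) = (0.251 + 0.1514i) and b = amp(|11⟩) = (0.7343 + 0.4432i):
new amp(|10⟩) = (1)·a = (0.251 + 0.1514i)
new amp(|11⟩) = (i)·b = (-0.4432 + 0.7343i)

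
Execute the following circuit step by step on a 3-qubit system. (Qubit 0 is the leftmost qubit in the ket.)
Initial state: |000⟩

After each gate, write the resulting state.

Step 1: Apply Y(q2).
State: i|001⟩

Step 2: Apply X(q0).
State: i|101⟩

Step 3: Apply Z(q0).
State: -i|101⟩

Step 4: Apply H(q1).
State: -(1/√2)i|101⟩ - (1/√2)i|111⟩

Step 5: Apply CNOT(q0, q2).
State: -(1/√2)i|100⟩ - (1/√2)i|110⟩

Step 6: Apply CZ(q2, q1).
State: -(1/√2)i|100⟩ - (1/√2)i|110⟩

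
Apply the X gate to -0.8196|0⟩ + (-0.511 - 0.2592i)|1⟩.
(-0.511 - 0.2592i)|0⟩ - 0.8196|1⟩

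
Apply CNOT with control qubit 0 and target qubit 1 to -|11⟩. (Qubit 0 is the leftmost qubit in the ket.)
-|10⟩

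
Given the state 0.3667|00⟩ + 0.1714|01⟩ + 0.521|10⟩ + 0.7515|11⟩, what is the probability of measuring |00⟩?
0.1345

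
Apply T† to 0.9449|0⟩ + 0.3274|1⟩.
0.9449|0⟩ + (0.2315 - 0.2315i)|1⟩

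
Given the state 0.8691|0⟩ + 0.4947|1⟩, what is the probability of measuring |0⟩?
0.7553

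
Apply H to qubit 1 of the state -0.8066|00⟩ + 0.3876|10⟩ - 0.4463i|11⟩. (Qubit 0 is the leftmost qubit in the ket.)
-0.5704|00⟩ - 0.5704|01⟩ + (0.2741 - 0.3156i)|10⟩ + (0.2741 + 0.3156i)|11⟩

H on qubit 1 mixes each pair of kets that differ only in qubit 1: amplitudes (a, b) of (|…0…⟩, |…1…⟩) become ((a + b)/√2, (a − b)/√2). Kets absent from the input have amplitude 0.
(|00⟩, |01⟩): (a, b) = (-0.8066, 0) → (-0.5704, -0.5704)
(|10⟩, |11⟩): (a, b) = (0.3876, -0.4463i) → ((0.2741 - 0.3156i), (0.2741 + 0.3156i))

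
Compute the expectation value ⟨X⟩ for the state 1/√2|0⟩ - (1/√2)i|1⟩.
0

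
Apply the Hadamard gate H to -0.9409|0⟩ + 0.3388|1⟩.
-0.4257|0⟩ - 0.9049|1⟩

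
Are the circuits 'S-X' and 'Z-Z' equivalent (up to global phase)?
No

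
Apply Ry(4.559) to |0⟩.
-0.6509|0⟩ + 0.7592|1⟩

Ry(4.559) = [[cos(θ/2), −sin(θ/2)], [sin(θ/2), cos(θ/2)]]; θ = 4.559, cos(θ/2) ≈ -0.65085, sin(θ/2) ≈ 0.759206.
With a = amp(|0⟩) = 1 and b = amp(|1⟩) = 0:
new amp(|0⟩) = (-0.65085)·a + (-0.759206)·b = -0.6509
new amp(|1⟩) = (0.759206)·a + (-0.65085)·b = 0.7592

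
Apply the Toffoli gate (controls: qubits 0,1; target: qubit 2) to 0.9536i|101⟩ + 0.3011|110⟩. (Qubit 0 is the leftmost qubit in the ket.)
0.9536i|101⟩ + 0.3011|111⟩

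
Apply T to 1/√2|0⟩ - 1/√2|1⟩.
1/√2|0⟩ + (-1/2 - (1/2)i)|1⟩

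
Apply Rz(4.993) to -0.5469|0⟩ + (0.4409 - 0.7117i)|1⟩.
(0.437 + 0.3288i)|0⟩ + (0.07563 + 0.8338i)|1⟩

Rz(4.993) = [[e^(−iθ/2), 0], [0, e^(iθ/2)]] with e^(±iθ/2) = cos(θ/2) ± i·sin(θ/2); θ = 4.993, cos(θ/2) ≈ -0.799044, sin(θ/2) ≈ 0.601272.
With a = amp(|0⟩) = -0.5469 and b = amp(|1⟩) = (0.4409 - 0.7117i):
new amp(|0⟩) = (-0.799044 - 0.601272i)·a = (0.437 + 0.3288i)
new amp(|1⟩) = (-0.799044 + 0.601272i)·b = (0.07563 + 0.8338i)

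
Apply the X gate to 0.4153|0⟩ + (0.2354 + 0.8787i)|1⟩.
(0.2354 + 0.8787i)|0⟩ + 0.4153|1⟩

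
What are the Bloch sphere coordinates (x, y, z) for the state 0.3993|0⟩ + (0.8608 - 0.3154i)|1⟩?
(0.6874, -0.2519, -0.681)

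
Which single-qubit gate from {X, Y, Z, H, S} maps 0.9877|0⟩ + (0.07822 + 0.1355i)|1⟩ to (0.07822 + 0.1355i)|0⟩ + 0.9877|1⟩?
X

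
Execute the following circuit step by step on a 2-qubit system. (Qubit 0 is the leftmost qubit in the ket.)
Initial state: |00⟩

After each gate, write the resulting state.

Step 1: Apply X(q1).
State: |01⟩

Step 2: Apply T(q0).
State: |01⟩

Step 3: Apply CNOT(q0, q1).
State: |01⟩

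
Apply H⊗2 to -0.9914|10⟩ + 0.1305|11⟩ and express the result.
-0.4305|00⟩ - 0.561|01⟩ + 0.4305|10⟩ + 0.561|11⟩

H⊗2 gives amp(|y⟩) = (1/2) Σ_x (−1)^(x·y) amp(|x⟩), where x·y is the number of positions in which both x and y have a 1.
|00⟩: (-0.9914 + 0.1305)/2 = -0.4305
|01⟩: (-0.9914 - 0.1305)/2 = -0.561
|10⟩: (0.9914 - 0.1305)/2 = 0.4305
|11⟩: (0.9914 + 0.1305)/2 = 0.561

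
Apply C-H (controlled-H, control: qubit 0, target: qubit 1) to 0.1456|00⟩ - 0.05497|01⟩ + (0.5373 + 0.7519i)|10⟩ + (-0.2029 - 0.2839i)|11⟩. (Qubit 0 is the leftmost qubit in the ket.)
0.1456|00⟩ - 0.05497|01⟩ + (0.2365 + 0.3309i)|10⟩ + (0.5234 + 0.7324i)|11⟩

C-H leaves the control-|0⟩ kets |00⟩, |01⟩ unchanged and applies H to qubit 1 on the control-|1⟩ pair (|10⟩, |11⟩).
H = [[1/√2, 1/√2], [1/√2, -1/√2]].
With a = amp(|10⟩) = (0.5373 + 0.7519i) and b = amp(|11⟩) = (-0.2029 - 0.2839i):
new amp(|10⟩) = (1/√2)·a + (1/√2)·b = (0.2365 + 0.3309i)
new amp(|11⟩) = (1/√2)·a + (-1/√2)·b = (0.5234 + 0.7324i)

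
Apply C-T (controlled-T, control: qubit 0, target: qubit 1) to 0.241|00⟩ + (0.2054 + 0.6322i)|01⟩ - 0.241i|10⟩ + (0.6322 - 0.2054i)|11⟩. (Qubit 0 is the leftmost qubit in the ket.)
0.241|00⟩ + (0.2054 + 0.6322i)|01⟩ - 0.241i|10⟩ + (0.5923 + 0.3018i)|11⟩

C-T leaves the control-|0⟩ kets |00⟩, |01⟩ unchanged and applies T to qubit 1 on the control-|1⟩ pair (|10⟩, |11⟩).
T = [[1, 0], [0, (1/√2 + (1/√2)i)]].
With a = amp(|10⟩) = -0.241i and b = amp(|11⟩) = (0.6322 - 0.2054i):
new amp(|10⟩) = (1)·a = -0.241i
new amp(|11⟩) = (1/√2 + (1/√2)i)·b = (0.5923 + 0.3018i)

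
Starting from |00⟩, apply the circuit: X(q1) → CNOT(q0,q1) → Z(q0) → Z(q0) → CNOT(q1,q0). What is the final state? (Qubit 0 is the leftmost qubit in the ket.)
|11⟩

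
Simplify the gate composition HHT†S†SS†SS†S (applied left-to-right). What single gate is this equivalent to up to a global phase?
T†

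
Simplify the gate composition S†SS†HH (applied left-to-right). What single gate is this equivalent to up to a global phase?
S†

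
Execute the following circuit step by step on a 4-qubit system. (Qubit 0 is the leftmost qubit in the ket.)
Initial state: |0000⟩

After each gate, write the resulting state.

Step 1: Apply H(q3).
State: 1/√2|0000⟩ + 1/√2|0001⟩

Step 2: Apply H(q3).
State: |0000⟩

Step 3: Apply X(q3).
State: |0001⟩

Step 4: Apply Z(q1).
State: |0001⟩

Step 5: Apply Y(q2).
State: i|0011⟩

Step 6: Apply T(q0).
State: i|0011⟩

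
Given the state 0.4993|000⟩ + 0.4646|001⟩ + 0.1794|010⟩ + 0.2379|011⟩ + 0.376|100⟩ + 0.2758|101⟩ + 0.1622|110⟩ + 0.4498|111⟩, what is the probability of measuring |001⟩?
0.2159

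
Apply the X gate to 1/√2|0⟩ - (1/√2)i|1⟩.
-(1/√2)i|0⟩ + 1/√2|1⟩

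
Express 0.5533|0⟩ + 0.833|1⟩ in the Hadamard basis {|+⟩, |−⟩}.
0.9803|+⟩ - 0.1978|−⟩

With |ψ⟩ = α|0⟩ + β|1⟩, the Hadamard-basis coefficients are ⟨+|ψ⟩ = (α + β)/√2 and ⟨−|ψ⟩ = (α − β)/√2.
Here α = 0.5533, β = 0.833: (α + β)/√2 = 0.9803, (α − β)/√2 = -0.1978.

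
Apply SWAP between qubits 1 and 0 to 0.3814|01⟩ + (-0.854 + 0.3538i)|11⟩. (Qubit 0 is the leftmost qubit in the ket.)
0.3814|10⟩ + (-0.854 + 0.3538i)|11⟩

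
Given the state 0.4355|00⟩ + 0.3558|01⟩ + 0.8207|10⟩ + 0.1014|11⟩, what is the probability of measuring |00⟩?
0.1897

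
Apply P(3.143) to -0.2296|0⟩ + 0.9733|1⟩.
-0.2296|0⟩ + (-0.9733 - 0.00137i)|1⟩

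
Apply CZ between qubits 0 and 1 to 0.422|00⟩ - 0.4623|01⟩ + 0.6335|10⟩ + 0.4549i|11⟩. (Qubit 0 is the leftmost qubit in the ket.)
0.422|00⟩ - 0.4623|01⟩ + 0.6335|10⟩ - 0.4549i|11⟩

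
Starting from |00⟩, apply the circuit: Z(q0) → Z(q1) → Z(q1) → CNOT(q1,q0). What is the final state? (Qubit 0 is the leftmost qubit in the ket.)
|00⟩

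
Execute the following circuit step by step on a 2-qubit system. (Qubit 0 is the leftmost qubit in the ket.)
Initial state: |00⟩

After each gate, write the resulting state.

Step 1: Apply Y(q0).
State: i|10⟩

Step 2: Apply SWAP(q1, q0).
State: i|01⟩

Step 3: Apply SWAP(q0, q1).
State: i|10⟩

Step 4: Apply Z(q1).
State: i|10⟩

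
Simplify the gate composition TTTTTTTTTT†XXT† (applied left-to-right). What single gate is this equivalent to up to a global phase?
T†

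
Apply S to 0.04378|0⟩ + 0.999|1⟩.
0.04378|0⟩ + 0.999i|1⟩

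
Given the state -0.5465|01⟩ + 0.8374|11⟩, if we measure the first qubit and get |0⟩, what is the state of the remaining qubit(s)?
-|1⟩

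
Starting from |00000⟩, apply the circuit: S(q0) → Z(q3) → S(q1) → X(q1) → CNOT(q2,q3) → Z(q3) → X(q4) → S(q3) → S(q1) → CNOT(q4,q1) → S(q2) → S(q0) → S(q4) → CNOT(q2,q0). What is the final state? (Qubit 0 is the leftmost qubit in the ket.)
-|00001⟩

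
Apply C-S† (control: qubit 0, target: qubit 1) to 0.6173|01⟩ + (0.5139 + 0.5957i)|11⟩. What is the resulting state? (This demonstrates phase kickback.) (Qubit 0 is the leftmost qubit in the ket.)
0.6173|01⟩ + (0.5957 - 0.5139i)|11⟩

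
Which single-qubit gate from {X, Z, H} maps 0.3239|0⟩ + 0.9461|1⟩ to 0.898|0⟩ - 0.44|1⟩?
H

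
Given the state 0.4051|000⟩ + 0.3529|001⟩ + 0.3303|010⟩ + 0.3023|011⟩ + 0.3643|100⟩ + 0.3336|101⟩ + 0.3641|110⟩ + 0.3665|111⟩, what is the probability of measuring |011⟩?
0.09139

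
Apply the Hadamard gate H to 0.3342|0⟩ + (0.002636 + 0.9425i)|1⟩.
(0.2382 + 0.6664i)|0⟩ + (0.2345 - 0.6664i)|1⟩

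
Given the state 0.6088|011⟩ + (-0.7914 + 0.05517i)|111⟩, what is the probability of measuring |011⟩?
0.3706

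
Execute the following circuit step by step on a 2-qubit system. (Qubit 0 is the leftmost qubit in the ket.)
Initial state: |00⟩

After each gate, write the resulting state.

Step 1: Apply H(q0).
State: 1/√2|00⟩ + 1/√2|10⟩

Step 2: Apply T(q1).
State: 1/√2|00⟩ + 1/√2|10⟩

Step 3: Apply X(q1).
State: 1/√2|01⟩ + 1/√2|11⟩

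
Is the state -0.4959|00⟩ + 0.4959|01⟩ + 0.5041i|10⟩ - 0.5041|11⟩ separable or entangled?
Entangled

Writing the state as a|00⟩ + b|01⟩ + c|10⟩ + d|11⟩, it is a product state iff ad − bc = 0.
Here (a, b, c, d) = (-0.4959, 0.4959, 0.5041i, -0.5041): ad − bc = (-0.4959)(-0.5041) − (0.4959)(0.5041i) = (0.25 - 0.25i) ≠ 0, so the state is entangled.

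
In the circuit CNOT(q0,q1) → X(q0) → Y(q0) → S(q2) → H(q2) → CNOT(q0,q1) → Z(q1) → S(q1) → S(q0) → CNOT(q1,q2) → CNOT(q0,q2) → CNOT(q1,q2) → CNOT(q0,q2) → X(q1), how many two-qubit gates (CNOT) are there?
6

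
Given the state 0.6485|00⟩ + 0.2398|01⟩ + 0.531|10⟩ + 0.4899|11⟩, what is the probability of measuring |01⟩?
0.0575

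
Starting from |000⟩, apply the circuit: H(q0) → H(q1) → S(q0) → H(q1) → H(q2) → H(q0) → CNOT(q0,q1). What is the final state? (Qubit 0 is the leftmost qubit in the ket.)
(1/√8 + (1/√8)i)|000⟩ + (1/√8 + (1/√8)i)|001⟩ + (1/√8 - (1/√8)i)|110⟩ + (1/√8 - (1/√8)i)|111⟩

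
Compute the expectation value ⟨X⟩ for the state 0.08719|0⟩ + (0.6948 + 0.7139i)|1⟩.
0.1212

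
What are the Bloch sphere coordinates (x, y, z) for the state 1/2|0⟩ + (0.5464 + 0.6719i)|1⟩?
(0.5464, 0.6719, -0.5)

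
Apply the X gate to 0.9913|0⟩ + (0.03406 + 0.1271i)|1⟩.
(0.03406 + 0.1271i)|0⟩ + 0.9913|1⟩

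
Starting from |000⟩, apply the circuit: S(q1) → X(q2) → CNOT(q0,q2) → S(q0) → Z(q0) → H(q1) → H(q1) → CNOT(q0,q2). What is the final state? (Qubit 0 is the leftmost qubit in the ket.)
|001⟩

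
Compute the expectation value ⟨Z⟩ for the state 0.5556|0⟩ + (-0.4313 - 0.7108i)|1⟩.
-0.3826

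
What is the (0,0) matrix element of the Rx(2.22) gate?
0.4447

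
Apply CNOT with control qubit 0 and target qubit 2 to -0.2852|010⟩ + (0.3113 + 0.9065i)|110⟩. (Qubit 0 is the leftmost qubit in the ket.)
-0.2852|010⟩ + (0.3113 + 0.9065i)|111⟩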